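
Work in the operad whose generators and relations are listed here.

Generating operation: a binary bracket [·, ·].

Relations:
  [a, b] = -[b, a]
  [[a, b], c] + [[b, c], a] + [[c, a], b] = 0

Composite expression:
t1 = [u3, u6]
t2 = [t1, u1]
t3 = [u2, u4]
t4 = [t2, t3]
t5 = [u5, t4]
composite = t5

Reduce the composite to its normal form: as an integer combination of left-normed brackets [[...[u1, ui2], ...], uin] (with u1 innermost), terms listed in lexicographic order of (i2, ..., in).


[[[[[u1, u3], u6], u2], u4], u5] - [[[[[u1, u3], u6], u4], u2], u5] - [[[[[u1, u6], u3], u2], u4], u5] + [[[[[u1, u6], u3], u4], u2], u5]

A multilinear Lie element is pinned by u1-initial words (u1 innermost).
Composite bracket: [u5, [[[u3, u6], u1], [u2, u4]]]
The bracket unfolds into 32 signed words via [a, b] = ab - ba (2^5 = 32).
The u1-initial words carry the normal form:
  from u1u3u6u2u4u5, sign +1: term +[[[[[u1, u3], u6], u2], u4], u5]
  from u1u3u6u4u2u5, sign -1: term -[[[[[u1, u3], u6], u4], u2], u5]
  from u1u6u3u2u4u5, sign -1: term -[[[[[u1, u6], u3], u2], u4], u5]
  from u1u6u3u4u2u5, sign +1: term +[[[[[u1, u6], u3], u4], u2], u5]


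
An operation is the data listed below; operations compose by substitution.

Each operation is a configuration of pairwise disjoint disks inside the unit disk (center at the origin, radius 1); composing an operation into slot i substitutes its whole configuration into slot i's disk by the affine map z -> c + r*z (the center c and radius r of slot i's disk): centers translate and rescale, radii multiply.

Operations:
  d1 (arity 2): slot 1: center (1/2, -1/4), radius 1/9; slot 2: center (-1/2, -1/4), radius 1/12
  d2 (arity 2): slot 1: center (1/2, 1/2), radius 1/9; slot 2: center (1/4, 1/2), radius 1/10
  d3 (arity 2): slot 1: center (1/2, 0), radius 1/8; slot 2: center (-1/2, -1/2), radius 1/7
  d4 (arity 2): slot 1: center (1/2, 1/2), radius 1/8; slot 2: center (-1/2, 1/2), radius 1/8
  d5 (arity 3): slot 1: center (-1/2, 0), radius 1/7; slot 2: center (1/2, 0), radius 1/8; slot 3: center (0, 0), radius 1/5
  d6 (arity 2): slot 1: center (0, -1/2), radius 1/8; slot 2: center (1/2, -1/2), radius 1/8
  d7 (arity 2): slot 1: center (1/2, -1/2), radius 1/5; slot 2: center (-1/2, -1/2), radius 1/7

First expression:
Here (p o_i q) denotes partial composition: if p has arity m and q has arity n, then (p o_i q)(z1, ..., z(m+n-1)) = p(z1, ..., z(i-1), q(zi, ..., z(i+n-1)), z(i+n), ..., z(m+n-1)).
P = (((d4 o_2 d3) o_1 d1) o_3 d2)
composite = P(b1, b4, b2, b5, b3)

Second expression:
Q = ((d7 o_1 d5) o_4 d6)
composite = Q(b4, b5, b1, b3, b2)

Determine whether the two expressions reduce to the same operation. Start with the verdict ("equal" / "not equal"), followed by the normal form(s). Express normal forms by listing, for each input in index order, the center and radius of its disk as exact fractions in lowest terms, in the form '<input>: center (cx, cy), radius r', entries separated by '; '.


not equal — first b1: center (9/16, 15/32), radius 1/72; b2: center (-55/128, 65/128), radius 1/576; b3: center (-9/16, 7/16), radius 1/56; b4: center (7/16, 15/32), radius 1/96; b5: center (-111/256, 65/128), radius 1/640, second b1: center (1/2, -1/2), radius 1/25; b2: center (-3/7, -4/7), radius 1/56; b3: center (-1/2, -4/7), radius 1/56; b4: center (2/5, -1/2), radius 1/35; b5: center (3/5, -1/2), radius 1/40

Reducing the first expression gives b1: center (9/16, 15/32), radius 1/72; b2: center (-55/128, 65/128), radius 1/576; b3: center (-9/16, 7/16), radius 1/56; b4: center (7/16, 15/32), radius 1/96; b5: center (-111/256, 65/128), radius 1/640
Reducing the second expression gives b1: center (1/2, -1/2), radius 1/25; b2: center (-3/7, -4/7), radius 1/56; b3: center (-1/2, -4/7), radius 1/56; b4: center (2/5, -1/2), radius 1/35; b5: center (3/5, -1/2), radius 1/40
The forms do not match — not equal.


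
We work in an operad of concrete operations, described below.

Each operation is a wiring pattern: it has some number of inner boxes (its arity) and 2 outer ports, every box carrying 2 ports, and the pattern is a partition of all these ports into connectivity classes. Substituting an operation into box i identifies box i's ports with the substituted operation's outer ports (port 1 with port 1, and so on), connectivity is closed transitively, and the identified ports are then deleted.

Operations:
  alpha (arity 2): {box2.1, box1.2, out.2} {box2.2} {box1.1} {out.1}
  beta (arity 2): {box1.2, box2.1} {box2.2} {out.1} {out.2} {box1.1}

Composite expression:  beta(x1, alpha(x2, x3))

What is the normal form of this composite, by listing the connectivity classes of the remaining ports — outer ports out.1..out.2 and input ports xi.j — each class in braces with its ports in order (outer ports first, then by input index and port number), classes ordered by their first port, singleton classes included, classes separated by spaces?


Substituting into beta glues patterns; closure does the rest.
stage alpha: inputs (x2, x3), connectivity {out.1} {out.2, x2.2, x3.1} {x2.1} {x3.2}, out.j its boundary
stage beta: inputs (x1, x2, x3), connectivity {out.1} {out.2} {x1.1} {x1.2} {x2.1} {x2.2, x3.1} {x3.2}, out.j its boundary

{out.1} {out.2} {x1.1} {x1.2} {x2.1} {x2.2, x3.1} {x3.2}


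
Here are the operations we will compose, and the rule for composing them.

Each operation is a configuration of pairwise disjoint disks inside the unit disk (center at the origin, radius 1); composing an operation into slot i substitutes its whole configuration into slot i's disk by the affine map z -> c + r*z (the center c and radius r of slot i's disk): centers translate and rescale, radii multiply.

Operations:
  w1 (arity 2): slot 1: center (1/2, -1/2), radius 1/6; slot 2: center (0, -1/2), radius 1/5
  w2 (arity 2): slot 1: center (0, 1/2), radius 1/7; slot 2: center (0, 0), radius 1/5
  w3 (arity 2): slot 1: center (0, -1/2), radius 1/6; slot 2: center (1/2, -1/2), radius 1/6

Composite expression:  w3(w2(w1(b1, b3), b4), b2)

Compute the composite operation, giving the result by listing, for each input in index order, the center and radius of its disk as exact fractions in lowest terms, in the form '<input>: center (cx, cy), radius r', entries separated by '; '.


Only the slot chain above each b matters under w3; compose those maps.
for b1, the 3-step affine chain lands on center (1/84, -3/7), radius 1/252
for b3, the 3-step affine chain lands on center (0, -3/7), radius 1/210
for b4, the 2-step affine chain lands on center (0, -1/2), radius 1/30
for b2, the 1-step affine chain lands on center (1/2, -1/2), radius 1/6

b1: center (1/84, -3/7), radius 1/252; b2: center (1/2, -1/2), radius 1/6; b3: center (0, -3/7), radius 1/210; b4: center (0, -1/2), radius 1/30


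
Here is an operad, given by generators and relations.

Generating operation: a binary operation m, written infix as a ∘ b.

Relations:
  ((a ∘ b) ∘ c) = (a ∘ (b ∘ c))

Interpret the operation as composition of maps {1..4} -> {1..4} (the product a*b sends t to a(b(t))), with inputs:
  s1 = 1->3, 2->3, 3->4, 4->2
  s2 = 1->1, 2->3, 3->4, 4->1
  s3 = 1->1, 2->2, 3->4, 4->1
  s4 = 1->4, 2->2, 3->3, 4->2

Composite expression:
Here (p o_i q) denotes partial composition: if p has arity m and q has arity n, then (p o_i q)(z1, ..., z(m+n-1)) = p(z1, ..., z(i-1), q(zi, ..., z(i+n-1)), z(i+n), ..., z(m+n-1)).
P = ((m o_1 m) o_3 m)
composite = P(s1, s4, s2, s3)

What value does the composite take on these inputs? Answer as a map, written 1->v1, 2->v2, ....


1->2, 2->4, 3->2, 4->2

(s1 ∘ s4) = 1->2, 2->3, 3->4, 4->3
(s2 ∘ s3) = 1->1, 2->3, 3->1, 4->1
((s1 ∘ s4) ∘ (s2 ∘ s3)) = 1->2, 2->4, 3->2, 4->2


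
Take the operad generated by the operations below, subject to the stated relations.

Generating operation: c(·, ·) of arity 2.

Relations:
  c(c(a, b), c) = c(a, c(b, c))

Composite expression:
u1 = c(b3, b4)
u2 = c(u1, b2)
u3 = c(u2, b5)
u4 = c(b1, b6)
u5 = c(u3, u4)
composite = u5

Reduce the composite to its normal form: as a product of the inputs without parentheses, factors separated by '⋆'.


b3 ⋆ b4 ⋆ b2 ⋆ b5 ⋆ b1 ⋆ b6

The c-tree's shape is irrelevant; the b-reading-order decides.
c(b3, b4) collapses to b3 ⋆ b4
c(c(b3, b4), b2) collapses to b3 ⋆ b4 ⋆ b2
c(c(c(b3, b4), b2), b5) collapses to b3 ⋆ b4 ⋆ b2 ⋆ b5
c(b1, b6) collapses to b1 ⋆ b6
c(c(c(c(b3, b4), b2), b5), c(b1, b6)) collapses to b3 ⋆ b4 ⋆ b2 ⋆ b5 ⋆ b1 ⋆ b6


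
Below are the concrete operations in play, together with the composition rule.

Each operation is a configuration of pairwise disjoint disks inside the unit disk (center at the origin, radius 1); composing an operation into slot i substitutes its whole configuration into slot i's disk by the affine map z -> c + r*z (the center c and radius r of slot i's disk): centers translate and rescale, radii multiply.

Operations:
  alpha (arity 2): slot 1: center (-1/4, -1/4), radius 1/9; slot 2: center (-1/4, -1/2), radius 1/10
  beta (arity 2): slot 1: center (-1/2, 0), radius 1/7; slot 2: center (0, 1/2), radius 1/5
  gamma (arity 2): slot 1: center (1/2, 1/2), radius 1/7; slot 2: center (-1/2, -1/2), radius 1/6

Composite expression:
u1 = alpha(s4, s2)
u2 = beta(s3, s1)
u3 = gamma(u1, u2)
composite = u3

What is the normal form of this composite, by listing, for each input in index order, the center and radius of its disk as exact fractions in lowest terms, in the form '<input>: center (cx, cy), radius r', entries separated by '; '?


Each s-disk chains the slot maps above it in gamma; radii multiply.
s4: after 2 affine steps, its disk has center (13/28, 13/28), radius 1/63
s2: after 2 affine steps, its disk has center (13/28, 3/7), radius 1/70
s3: after 2 affine steps, its disk has center (-7/12, -1/2), radius 1/42
s1: after 2 affine steps, its disk has center (-1/2, -5/12), radius 1/30

s1: center (-1/2, -5/12), radius 1/30; s2: center (13/28, 3/7), radius 1/70; s3: center (-7/12, -1/2), radius 1/42; s4: center (13/28, 13/28), radius 1/63


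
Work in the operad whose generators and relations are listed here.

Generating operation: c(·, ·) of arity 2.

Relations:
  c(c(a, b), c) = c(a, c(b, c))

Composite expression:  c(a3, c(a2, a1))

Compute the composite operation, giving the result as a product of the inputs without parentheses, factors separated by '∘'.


a3 ∘ a2 ∘ a1

Every regrouping of c is equal, so read the a-inputs in written order.
c(a2, a1) linearizes to a2 ∘ a1
c(a3, c(a2, a1)) linearizes to a3 ∘ a2 ∘ a1


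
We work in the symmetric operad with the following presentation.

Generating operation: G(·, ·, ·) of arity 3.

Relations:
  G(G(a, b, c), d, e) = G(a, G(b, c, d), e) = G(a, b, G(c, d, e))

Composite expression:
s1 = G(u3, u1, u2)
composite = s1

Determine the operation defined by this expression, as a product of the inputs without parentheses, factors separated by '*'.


u3 * u1 * u2

Key point: G is associative — brackets drop, the u-order remains.
G(u3, u1, u2) unparenthesizes to u3 * u1 * u2


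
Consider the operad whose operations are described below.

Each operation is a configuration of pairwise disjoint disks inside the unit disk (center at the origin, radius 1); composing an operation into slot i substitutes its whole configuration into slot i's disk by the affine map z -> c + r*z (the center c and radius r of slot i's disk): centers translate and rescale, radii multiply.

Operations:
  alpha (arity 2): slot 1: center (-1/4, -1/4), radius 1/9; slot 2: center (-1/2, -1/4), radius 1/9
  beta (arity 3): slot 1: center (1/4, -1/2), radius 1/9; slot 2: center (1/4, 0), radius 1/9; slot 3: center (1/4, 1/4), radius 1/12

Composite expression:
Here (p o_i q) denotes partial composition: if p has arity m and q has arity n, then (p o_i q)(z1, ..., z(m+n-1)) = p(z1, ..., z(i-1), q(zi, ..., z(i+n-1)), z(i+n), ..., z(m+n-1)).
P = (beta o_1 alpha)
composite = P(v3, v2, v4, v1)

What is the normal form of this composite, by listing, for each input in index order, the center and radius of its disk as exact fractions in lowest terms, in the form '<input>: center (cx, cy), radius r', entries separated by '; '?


v1: center (1/4, 1/4), radius 1/12; v2: center (7/36, -19/36), radius 1/81; v3: center (2/9, -19/36), radius 1/81; v4: center (1/4, 0), radius 1/9

Follow each v-input down from beta: c' goes to c + r*c', radius to r*r'.
input v3: composing its 2 substitution steps yields center (2/9, -19/36), radius 1/81
input v2: composing its 2 substitution steps yields center (7/36, -19/36), radius 1/81
input v4: composing its 1 substitution step yields center (1/4, 0), radius 1/9
input v1: composing its 1 substitution step yields center (1/4, 1/4), radius 1/12


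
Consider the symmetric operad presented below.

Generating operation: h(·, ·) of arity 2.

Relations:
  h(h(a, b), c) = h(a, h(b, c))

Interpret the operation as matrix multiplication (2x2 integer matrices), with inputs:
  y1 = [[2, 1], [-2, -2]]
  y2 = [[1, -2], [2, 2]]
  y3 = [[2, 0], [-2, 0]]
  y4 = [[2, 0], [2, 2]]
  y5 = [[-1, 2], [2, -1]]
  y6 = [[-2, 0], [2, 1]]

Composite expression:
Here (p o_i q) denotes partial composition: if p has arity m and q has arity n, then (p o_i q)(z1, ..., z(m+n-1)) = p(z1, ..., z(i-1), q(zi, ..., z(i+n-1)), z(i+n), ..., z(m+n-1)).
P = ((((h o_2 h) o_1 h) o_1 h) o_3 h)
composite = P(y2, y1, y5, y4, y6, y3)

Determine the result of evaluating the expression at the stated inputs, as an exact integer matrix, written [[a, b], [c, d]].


[[-60, 0], [24, 0]]

h(y2, y1) = [[6, 5], [0, -2]]
h(y5, y4) = [[2, 4], [2, -2]]
h(h(y2, y1), h(y5, y4)) = [[22, 14], [-4, 4]]
h(y6, y3) = [[-4, 0], [2, 0]]
h(h(h(y2, y1), h(y5, y4)), h(y6, y3)) = [[-60, 0], [24, 0]]


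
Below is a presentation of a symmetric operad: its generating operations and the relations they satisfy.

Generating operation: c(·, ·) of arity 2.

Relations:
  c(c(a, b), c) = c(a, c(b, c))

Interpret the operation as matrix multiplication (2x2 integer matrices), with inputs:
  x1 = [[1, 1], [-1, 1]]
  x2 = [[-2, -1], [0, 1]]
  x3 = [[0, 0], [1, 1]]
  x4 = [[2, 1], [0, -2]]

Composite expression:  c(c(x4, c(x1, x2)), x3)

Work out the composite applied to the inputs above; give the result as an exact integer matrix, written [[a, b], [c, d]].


[[2, 2], [-4, -4]]

c(x1, x2) = [[-2, 0], [2, 2]]
c(x4, c(x1, x2)) = [[-2, 2], [-4, -4]]
c(c(x4, c(x1, x2)), x3) = [[2, 2], [-4, -4]]


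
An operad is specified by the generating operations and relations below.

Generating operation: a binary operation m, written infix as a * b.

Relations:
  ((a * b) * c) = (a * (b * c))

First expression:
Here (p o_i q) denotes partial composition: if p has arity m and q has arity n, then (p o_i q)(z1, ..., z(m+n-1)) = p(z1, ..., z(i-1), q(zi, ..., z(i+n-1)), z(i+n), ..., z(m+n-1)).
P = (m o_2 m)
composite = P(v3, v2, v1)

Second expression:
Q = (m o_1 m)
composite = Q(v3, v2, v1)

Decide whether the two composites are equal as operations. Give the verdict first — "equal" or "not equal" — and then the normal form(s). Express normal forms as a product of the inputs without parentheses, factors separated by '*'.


equal; the common form is v3 * v2 * v1

Normal form of the first expression: v3 * v2 * v1
Normal form of the second expression: v3 * v2 * v1
Identical normal forms: equal.


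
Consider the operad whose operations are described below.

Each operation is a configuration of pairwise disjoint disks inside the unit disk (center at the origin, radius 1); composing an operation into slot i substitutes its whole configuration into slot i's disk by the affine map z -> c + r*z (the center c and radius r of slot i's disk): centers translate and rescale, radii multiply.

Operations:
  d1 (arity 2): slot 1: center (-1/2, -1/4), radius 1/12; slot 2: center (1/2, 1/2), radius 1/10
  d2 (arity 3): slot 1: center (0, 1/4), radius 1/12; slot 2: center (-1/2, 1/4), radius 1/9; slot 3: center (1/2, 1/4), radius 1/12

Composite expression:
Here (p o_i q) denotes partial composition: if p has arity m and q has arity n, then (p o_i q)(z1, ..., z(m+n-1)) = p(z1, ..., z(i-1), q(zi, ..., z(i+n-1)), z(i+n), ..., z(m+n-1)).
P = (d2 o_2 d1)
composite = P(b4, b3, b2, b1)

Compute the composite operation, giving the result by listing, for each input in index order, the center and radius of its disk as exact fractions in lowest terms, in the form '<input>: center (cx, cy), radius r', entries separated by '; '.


Follow each b-input down from d2: c' goes to c + r*c', radius to r*r'.
for b4, the 1-step affine chain lands on center (0, 1/4), radius 1/12
for b3, the 2-step affine chain lands on center (-5/9, 2/9), radius 1/108
for b2, the 2-step affine chain lands on center (-4/9, 11/36), radius 1/90
for b1, the 1-step affine chain lands on center (1/2, 1/4), radius 1/12

b1: center (1/2, 1/4), radius 1/12; b2: center (-4/9, 11/36), radius 1/90; b3: center (-5/9, 2/9), radius 1/108; b4: center (0, 1/4), radius 1/12


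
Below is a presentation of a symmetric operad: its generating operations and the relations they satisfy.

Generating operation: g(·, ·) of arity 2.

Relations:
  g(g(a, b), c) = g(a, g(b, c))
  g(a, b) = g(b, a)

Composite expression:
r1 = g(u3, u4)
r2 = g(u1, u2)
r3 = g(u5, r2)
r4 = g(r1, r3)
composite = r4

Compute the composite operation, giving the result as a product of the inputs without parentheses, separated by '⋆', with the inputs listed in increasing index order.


u1 ⋆ u2 ⋆ u3 ⋆ u4 ⋆ u5

Reordering under g is free, so list the u-inputs canonically.
g(u3, u4) collapses to u3 ⋆ u4
g(u1, u2) collapses to u1 ⋆ u2
g(u5, g(u1, u2)) collapses to u5 ⋆ u1 ⋆ u2
g(g(u3, u4), g(u5, g(u1, u2))) collapses to u3 ⋆ u4 ⋆ u5 ⋆ u1 ⋆ u2
putting the inputs in ascending order: u1 ⋆ u2 ⋆ u3 ⋆ u4 ⋆ u5


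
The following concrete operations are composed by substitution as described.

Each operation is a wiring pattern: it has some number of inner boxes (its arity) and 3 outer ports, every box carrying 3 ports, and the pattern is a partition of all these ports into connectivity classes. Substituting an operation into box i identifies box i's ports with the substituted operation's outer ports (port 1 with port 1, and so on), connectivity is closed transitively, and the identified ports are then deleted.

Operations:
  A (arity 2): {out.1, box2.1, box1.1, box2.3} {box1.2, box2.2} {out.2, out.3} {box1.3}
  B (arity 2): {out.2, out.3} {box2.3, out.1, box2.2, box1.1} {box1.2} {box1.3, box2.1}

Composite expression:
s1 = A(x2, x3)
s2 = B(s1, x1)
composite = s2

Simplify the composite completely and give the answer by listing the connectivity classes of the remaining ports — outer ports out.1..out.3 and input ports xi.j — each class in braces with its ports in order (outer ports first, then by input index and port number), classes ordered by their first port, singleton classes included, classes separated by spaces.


{out.1, x1.2, x1.3, x2.1, x3.1, x3.3} {out.2, out.3} {x1.1} {x2.2, x3.2} {x2.3}


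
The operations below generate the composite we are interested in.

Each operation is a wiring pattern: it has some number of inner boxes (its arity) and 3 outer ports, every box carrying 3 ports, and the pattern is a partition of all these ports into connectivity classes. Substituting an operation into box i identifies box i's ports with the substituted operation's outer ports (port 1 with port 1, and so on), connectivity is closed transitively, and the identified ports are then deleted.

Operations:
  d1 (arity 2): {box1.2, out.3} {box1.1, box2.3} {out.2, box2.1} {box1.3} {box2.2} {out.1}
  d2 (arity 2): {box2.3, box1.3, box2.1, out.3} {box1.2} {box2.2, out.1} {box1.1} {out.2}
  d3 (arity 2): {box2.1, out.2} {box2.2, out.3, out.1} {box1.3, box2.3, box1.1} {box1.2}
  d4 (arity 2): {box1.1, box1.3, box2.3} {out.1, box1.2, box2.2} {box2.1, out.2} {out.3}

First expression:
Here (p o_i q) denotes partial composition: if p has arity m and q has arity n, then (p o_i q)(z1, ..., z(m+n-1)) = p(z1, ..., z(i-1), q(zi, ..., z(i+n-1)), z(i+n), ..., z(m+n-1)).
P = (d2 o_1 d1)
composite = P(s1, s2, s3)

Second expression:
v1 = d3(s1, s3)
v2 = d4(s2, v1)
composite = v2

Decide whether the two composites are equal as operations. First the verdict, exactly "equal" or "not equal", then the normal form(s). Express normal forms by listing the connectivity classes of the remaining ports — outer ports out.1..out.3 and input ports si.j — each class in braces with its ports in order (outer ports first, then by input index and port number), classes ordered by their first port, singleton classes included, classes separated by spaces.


not equal; first: {out.1, s3.2} {out.2} {out.3, s1.2, s3.1, s3.3} {s1.1, s2.3} {s1.3} {s2.1} {s2.2}; second: {out.1, s2.2, s3.1} {out.2, s2.1, s2.3, s3.2} {out.3} {s1.1, s1.3, s3.3} {s1.2}

Normal form of the first expression: {out.1, s3.2} {out.2} {out.3, s1.2, s3.1, s3.3} {s1.1, s2.3} {s1.3} {s2.1} {s2.2}
Normal form of the second expression: {out.1, s2.2, s3.1} {out.2, s2.1, s2.3, s3.2} {out.3} {s1.1, s1.3, s3.3} {s1.2}
The forms do not match — not equal.


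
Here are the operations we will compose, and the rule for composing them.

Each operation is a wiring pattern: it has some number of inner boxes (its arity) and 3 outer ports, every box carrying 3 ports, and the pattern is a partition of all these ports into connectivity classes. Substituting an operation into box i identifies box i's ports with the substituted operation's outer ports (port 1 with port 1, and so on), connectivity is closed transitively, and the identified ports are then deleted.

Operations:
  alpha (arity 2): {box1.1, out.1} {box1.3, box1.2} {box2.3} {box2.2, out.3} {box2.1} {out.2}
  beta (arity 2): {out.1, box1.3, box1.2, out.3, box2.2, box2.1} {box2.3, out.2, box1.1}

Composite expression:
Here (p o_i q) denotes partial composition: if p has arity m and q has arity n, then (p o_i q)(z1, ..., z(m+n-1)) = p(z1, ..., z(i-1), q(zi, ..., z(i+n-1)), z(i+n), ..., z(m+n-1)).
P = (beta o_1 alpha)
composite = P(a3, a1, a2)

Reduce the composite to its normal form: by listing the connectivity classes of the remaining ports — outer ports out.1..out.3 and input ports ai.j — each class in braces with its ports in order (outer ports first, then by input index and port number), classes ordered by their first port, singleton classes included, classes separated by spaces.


After gluing at beta, chains via deleted ports link the a-ports.
through alpha, on inputs (a3, a1): {out.1, a3.1} {out.2} {out.3, a1.2} {a1.1} {a1.3} {a3.2, a3.3} (out.j = stage outer ports)
through beta, on inputs (a3, a1, a2): {out.1, out.3, a1.2, a2.1, a2.2} {out.2, a2.3, a3.1} {a1.1} {a1.3} {a3.2, a3.3} (out.j = stage outer ports)

{out.1, out.3, a1.2, a2.1, a2.2} {out.2, a2.3, a3.1} {a1.1} {a1.3} {a3.2, a3.3}


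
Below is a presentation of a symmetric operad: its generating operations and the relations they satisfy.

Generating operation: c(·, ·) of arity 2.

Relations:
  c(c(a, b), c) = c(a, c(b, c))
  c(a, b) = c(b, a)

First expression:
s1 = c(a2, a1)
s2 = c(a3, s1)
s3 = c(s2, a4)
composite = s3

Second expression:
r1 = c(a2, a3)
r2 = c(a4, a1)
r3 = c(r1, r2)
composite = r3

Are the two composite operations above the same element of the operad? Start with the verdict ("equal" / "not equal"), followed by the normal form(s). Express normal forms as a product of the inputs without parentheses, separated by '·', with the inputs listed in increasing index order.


Normal form of the first expression: a1 · a2 · a3 · a4
Normal form of the second expression: a1 · a2 · a3 · a4
One common form — equal.

equal: each reduces to a1 · a2 · a3 · a4


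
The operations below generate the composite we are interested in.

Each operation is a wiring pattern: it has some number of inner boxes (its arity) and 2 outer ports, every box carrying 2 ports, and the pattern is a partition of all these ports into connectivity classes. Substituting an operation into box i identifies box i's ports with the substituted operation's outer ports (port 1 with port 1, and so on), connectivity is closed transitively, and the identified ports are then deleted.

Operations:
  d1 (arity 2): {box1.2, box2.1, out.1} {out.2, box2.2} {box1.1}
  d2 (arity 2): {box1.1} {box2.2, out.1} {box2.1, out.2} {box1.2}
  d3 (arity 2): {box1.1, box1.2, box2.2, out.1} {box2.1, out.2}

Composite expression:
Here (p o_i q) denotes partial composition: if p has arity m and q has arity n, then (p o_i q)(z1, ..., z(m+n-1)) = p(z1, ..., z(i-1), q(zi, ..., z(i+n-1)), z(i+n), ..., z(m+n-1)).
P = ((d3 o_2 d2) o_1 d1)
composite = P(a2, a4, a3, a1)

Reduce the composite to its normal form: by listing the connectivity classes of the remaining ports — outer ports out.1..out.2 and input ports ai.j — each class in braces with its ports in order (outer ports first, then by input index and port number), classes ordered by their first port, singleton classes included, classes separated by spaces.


{out.1, a1.1, a2.2, a4.1, a4.2} {out.2, a1.2} {a2.1} {a3.1} {a3.2}


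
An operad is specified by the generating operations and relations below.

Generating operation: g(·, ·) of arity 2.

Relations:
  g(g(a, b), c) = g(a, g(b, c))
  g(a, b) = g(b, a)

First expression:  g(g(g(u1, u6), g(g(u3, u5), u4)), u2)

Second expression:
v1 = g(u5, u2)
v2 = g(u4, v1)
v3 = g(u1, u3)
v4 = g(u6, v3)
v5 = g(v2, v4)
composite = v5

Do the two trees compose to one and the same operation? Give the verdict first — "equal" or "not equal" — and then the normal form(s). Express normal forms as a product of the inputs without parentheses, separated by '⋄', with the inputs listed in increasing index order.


The first composite normalizes to u1 ⋄ u2 ⋄ u3 ⋄ u4 ⋄ u5 ⋄ u6
The second composite normalizes to u1 ⋄ u2 ⋄ u3 ⋄ u4 ⋄ u5 ⋄ u6
Identical normal forms: equal.

equal; both compose to u1 ⋄ u2 ⋄ u3 ⋄ u4 ⋄ u5 ⋄ u6


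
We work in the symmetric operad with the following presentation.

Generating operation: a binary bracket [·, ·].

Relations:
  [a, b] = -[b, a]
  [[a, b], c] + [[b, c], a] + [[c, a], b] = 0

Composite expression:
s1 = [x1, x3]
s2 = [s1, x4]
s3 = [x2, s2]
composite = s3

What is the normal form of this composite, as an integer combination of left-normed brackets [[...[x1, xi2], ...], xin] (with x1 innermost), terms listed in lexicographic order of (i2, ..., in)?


-[[[x1, x3], x4], x2]

Skip Jacobi rewriting: expand, keep x1-initial words, read off terms.
Composite bracket: [x2, [[x1, x3], x4]]
Under [a, b] = ab - ba we get 8 signed associative words (2^3 = 8).
Collect the words opening with x1:
  from x1x3x4x2, sign -1: term -[[[x1, x3], x4], x2]


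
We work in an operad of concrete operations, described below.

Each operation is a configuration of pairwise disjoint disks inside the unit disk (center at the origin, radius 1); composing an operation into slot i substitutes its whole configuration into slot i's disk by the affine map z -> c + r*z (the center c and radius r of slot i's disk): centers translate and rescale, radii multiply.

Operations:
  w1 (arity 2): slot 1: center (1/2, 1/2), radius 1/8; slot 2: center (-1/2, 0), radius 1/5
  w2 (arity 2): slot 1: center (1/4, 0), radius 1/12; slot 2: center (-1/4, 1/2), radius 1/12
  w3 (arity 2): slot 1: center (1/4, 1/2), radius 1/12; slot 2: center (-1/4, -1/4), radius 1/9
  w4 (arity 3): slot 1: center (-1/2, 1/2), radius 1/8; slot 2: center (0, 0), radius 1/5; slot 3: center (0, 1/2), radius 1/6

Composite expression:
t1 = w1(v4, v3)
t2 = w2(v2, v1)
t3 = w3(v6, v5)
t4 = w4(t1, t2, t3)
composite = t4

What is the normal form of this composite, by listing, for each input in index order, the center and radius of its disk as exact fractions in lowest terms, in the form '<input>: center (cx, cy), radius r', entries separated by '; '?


Affine substitution under w4: radii multiply and v-centers shift.
input v4: composing its 2 substitution steps yields center (-7/16, 9/16), radius 1/64
input v3: composing its 2 substitution steps yields center (-9/16, 1/2), radius 1/40
input v2: composing its 2 substitution steps yields center (1/20, 0), radius 1/60
input v1: composing its 2 substitution steps yields center (-1/20, 1/10), radius 1/60
input v6: composing its 2 substitution steps yields center (1/24, 7/12), radius 1/72
input v5: composing its 2 substitution steps yields center (-1/24, 11/24), radius 1/54

v1: center (-1/20, 1/10), radius 1/60; v2: center (1/20, 0), radius 1/60; v3: center (-9/16, 1/2), radius 1/40; v4: center (-7/16, 9/16), radius 1/64; v5: center (-1/24, 11/24), radius 1/54; v6: center (1/24, 7/12), radius 1/72


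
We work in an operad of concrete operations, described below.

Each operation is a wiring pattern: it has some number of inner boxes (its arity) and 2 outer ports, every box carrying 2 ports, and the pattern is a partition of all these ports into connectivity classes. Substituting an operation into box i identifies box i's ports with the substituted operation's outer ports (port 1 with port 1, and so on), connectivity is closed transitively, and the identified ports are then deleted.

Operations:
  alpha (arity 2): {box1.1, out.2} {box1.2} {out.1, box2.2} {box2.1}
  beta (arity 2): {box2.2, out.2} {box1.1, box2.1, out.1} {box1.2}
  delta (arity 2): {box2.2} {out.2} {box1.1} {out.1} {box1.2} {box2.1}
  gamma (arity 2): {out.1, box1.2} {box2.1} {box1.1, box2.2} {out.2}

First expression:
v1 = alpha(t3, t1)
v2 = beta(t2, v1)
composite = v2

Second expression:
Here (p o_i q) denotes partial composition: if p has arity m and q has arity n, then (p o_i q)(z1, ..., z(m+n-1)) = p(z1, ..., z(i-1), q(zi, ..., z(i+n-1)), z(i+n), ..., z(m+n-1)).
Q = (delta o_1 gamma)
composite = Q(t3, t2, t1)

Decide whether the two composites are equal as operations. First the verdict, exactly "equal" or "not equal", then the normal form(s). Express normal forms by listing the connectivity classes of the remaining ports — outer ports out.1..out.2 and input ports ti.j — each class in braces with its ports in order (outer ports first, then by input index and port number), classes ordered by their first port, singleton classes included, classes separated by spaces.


not equal; first: {out.1, t1.2, t2.1} {out.2, t3.1} {t1.1} {t2.2} {t3.2}; second: {out.1} {out.2} {t1.1} {t1.2} {t2.1} {t2.2, t3.1} {t3.2}

In normal form, the first expression is {out.1, t1.2, t2.1} {out.2, t3.1} {t1.1} {t2.2} {t3.2}
In normal form, the second expression is {out.1} {out.2} {t1.1} {t1.2} {t2.1} {t2.2, t3.1} {t3.2}
Distinct normal forms: not equal.


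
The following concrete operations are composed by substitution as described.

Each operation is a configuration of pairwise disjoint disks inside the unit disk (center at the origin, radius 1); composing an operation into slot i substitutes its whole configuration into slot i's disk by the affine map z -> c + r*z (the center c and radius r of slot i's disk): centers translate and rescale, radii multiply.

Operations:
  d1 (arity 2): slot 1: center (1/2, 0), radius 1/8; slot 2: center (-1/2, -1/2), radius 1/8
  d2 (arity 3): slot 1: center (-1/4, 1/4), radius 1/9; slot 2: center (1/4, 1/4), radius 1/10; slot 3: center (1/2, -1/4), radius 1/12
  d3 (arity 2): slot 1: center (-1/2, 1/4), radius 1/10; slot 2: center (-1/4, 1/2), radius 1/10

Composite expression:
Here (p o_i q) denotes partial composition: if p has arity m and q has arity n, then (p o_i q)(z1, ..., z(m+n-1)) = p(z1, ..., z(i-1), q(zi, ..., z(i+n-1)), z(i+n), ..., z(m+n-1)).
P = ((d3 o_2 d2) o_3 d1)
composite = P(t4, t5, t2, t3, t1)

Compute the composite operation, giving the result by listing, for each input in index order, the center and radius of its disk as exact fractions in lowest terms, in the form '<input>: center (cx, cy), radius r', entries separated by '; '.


t1: center (-1/5, 19/40), radius 1/120; t2: center (-11/50, 21/40), radius 1/800; t3: center (-23/100, 13/25), radius 1/800; t4: center (-1/2, 1/4), radius 1/10; t5: center (-11/40, 21/40), radius 1/90


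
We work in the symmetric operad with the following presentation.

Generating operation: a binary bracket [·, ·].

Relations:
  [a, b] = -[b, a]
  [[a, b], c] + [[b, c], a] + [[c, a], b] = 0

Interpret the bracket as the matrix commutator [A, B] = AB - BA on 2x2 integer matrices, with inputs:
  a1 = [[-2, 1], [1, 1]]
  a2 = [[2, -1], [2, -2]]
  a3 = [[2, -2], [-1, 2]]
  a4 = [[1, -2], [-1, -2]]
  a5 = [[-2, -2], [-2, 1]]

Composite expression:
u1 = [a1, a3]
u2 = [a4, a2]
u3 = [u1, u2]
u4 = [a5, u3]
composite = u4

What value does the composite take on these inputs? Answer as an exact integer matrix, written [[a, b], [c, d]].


[[40, -390], [330, -40]]

[a1, a3] = [[1, 6], [-3, -1]]
[a4, a2] = [[-5, 5], [-10, 5]]
[[a1, a3], [a4, a2]] = [[-45, 70], [50, 45]]
[a5, [[a1, a3], [a4, a2]]] = [[40, -390], [330, -40]]


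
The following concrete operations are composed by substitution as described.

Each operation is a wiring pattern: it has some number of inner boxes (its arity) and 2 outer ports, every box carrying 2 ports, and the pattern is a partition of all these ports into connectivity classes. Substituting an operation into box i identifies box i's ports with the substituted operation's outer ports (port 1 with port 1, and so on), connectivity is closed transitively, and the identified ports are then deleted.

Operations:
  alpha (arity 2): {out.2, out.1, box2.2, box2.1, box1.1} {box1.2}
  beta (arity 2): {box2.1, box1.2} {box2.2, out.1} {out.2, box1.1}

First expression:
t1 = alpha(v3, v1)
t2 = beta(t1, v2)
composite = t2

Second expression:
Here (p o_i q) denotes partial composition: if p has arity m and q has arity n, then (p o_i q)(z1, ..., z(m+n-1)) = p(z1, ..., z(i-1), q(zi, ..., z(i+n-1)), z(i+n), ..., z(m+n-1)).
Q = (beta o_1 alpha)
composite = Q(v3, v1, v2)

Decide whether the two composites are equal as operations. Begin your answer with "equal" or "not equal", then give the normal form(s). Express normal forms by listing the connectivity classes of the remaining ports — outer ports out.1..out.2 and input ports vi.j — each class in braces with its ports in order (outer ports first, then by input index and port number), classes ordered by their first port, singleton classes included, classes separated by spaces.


The first expression reduces to {out.1, v2.2} {out.2, v1.1, v1.2, v2.1, v3.1} {v3.2}
The second expression reduces to {out.1, v2.2} {out.2, v1.1, v1.2, v2.1, v3.1} {v3.2}
Identical normal forms: equal.

equal; both compose to {out.1, v2.2} {out.2, v1.1, v1.2, v2.1, v3.1} {v3.2}


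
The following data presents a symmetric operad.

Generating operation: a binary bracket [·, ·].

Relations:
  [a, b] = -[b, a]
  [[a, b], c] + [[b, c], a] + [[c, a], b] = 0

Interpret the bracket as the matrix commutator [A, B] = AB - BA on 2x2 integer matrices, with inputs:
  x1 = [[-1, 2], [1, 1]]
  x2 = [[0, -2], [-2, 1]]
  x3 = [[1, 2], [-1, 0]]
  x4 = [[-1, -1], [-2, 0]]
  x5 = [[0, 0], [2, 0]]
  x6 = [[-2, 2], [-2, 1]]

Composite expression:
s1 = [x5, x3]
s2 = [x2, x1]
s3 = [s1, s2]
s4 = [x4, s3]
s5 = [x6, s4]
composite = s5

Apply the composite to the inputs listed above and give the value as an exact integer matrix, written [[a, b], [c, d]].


[[-48, -120], [-192, 48]]


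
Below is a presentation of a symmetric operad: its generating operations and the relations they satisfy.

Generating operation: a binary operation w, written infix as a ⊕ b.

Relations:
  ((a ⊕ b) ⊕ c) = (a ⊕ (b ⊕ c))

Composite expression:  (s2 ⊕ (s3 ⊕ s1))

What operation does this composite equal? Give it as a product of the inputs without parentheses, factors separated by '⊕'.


s2 ⊕ s3 ⊕ s1

Under associativity of w, the answer is the s's in reading order.
(s3 ⊕ s1) collapses to s3 ⊕ s1
(s2 ⊕ (s3 ⊕ s1)) collapses to s2 ⊕ s3 ⊕ s1


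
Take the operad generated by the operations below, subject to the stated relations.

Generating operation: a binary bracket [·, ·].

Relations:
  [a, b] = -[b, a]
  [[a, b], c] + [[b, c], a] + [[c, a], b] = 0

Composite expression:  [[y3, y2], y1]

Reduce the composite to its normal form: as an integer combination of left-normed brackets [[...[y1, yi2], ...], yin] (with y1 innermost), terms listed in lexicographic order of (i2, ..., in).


[[y1, y2], y3] - [[y1, y3], y2]

In the tensor algebra, words opening y1 carry the y1-anchored form.
Composite bracket: [[y3, y2], y1]
Applying ab - ba throughout gives 4 signed words (2^2 = 4).
Collect the words opening with y1:
  from y1y2y3, sign +1: term +[[y1, y2], y3]
  from y1y3y2, sign -1: term -[[y1, y3], y2]


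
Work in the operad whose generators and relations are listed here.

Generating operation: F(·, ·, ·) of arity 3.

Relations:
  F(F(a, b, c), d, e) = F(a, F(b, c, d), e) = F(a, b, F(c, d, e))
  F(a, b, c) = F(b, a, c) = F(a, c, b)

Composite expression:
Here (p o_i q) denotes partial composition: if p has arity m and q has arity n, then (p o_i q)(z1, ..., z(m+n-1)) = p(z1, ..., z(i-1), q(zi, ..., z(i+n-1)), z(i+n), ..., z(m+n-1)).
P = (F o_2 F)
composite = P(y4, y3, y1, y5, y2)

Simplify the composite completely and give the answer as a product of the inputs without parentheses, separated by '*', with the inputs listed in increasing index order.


y1 * y2 * y3 * y4 * y5

Key point: F commutes, so take the y-inputs in any fixed order.
F(y3, y1, y5) flattens to y3 * y1 * y5
F(y4, F(y3, y1, y5), y2) flattens to y4 * y3 * y1 * y5 * y2
putting the inputs in ascending order: y1 * y2 * y3 * y4 * y5


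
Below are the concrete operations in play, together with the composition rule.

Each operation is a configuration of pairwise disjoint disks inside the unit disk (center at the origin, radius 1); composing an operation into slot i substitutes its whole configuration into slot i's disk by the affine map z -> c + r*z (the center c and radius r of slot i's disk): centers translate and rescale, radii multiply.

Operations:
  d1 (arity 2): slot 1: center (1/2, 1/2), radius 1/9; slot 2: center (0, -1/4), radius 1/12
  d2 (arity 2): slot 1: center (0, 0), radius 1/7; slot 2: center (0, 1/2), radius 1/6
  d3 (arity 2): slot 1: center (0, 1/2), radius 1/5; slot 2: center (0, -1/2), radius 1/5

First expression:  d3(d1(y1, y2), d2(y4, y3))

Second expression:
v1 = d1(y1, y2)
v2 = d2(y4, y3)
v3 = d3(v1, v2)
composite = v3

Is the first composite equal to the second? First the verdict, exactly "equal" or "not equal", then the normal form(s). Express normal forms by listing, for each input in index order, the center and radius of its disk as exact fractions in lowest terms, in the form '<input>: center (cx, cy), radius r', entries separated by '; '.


Normal form of the first expression: y1: center (1/10, 3/5), radius 1/45; y2: center (0, 9/20), radius 1/60; y3: center (0, -2/5), radius 1/30; y4: center (0, -1/2), radius 1/35
Normal form of the second expression: y1: center (1/10, 3/5), radius 1/45; y2: center (0, 9/20), radius 1/60; y3: center (0, -2/5), radius 1/30; y4: center (0, -1/2), radius 1/35
Same normal form: equal.

equal: each reduces to y1: center (1/10, 3/5), radius 1/45; y2: center (0, 9/20), radius 1/60; y3: center (0, -2/5), radius 1/30; y4: center (0, -1/2), radius 1/35


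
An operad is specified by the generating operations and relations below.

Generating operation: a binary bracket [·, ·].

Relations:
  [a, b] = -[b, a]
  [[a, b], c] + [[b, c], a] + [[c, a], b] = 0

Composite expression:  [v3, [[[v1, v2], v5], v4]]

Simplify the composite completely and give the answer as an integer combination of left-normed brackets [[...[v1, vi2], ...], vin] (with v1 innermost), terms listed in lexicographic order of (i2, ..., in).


-[[[[v1, v2], v5], v4], v3]

Left-normed coefficients sit on the v1-initial expansion words.
Composite bracket: [v3, [[[v1, v2], v5], v4]]
Applying ab - ba throughout gives 16 signed words (2^4 = 16).
Coefficients come from the v1-initial words:
  sign of v1v2v5v4v3 is -1, so it contributes -[[[[v1, v2], v5], v4], v3]


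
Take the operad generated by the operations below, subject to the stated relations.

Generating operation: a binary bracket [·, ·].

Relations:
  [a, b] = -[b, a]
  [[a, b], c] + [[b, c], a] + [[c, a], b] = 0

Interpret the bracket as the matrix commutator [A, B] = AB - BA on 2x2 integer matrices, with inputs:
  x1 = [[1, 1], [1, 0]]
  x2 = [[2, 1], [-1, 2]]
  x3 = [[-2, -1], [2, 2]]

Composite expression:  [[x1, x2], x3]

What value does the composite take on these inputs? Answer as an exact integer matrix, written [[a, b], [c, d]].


[[3, 8], [4, -3]]

[x1, x2] = [[-2, 1], [1, 2]]
[[x1, x2], x3] = [[3, 8], [4, -3]]
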